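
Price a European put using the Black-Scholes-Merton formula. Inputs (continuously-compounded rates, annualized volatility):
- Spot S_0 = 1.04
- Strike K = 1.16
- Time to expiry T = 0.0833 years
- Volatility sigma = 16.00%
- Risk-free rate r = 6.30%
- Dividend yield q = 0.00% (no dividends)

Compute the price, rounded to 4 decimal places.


Answer: Price = 0.1141

Derivation:
d1 = (ln(S/K) + (r - q + 0.5*sigma^2) * T) / (sigma * sqrt(T)) = -2.22797452
d2 = d1 - sigma * sqrt(T) = -2.27415330
exp(-rT) = 0.99476585; exp(-qT) = 1.00000000
P = K * exp(-rT) * N(-d2) - S_0 * exp(-qT) * N(-d1)
N(-d1) = 0.98705889; N(-d2) = 0.98852161
P = 1.1600 * 0.99476585 * 0.98852161 - 1.0400 * 1.00000000 * 0.98705889 = 0.1141


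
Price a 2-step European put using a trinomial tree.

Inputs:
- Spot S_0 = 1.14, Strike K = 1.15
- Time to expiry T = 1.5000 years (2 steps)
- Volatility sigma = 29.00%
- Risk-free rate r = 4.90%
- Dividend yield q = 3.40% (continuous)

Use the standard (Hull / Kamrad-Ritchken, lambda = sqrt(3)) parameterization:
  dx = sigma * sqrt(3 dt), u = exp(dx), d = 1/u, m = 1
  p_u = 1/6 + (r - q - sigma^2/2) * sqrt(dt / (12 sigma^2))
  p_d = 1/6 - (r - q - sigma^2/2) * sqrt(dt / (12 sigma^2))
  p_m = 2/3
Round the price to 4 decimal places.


Answer: Price = V(0,0) = 0.1242

Derivation:
dt = T/N = 0.750000; dx = sigma*sqrt(3*dt) = 0.435000
u = exp(dx) = 1.544963; d = 1/u = 0.647265
p_u = 0.143348, p_m = 0.666667, p_d = 0.189986
Discount per step: exp(-r*dt) = 0.963917
Stock lattice S(k, j) with j the centered position index:
  k=0: S(0,+0) = 1.1400
  k=1: S(1,-1) = 0.7379; S(1,+0) = 1.1400; S(1,+1) = 1.7613
  k=2: S(2,-2) = 0.4776; S(2,-1) = 0.7379; S(2,+0) = 1.1400; S(2,+1) = 1.7613; S(2,+2) = 2.7211
Terminal payoffs V(N, j) = max(K - S_T, 0):
  V(2,-2) = 0.672395; V(2,-1) = 0.412118; V(2,+0) = 0.010000; V(2,+1) = 0.000000; V(2,+2) = 0.000000
Backward induction: V(k, j) = exp(-r*dt) * [p_u * V(k+1, j+1) + p_m * V(k+1, j) + p_d * V(k+1, j-1)]
  V(1,-1) = exp(-r*dt) * [p_u*0.010000 + p_m*0.412118 + p_d*0.672395] = 0.389350
  V(1,+0) = exp(-r*dt) * [p_u*0.000000 + p_m*0.010000 + p_d*0.412118] = 0.081897
  V(1,+1) = exp(-r*dt) * [p_u*0.000000 + p_m*0.000000 + p_d*0.010000] = 0.001831
  V(0,+0) = exp(-r*dt) * [p_u*0.001831 + p_m*0.081897 + p_d*0.389350] = 0.124183


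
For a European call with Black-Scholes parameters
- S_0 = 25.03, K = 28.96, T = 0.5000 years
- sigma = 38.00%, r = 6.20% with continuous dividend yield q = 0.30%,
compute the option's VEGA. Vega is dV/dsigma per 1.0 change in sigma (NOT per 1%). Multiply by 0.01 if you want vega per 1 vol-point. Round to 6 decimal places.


Answer: Vega = 6.742797

Derivation:
d1 = -0.2986240782; d2 = -0.5673246551
phi(d1) = 0.3815449147; exp(-qT) = 0.9985011244; exp(-rT) = 0.9694755731
Vega = S * exp(-qT) * phi(d1) * sqrt(T) = 25.0300 * 0.9985011244 * 0.3815449147 * 0.7071067812 = 6.742797


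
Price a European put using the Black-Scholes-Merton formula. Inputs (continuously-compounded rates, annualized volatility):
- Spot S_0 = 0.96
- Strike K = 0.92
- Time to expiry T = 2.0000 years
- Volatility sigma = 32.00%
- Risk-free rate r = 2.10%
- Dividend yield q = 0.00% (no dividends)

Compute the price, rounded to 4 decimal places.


Answer: Price = 0.1288

Derivation:
d1 = (ln(S/K) + (r - q + 0.5*sigma^2) * T) / (sigma * sqrt(T)) = 0.41312628
d2 = d1 - sigma * sqrt(T) = -0.03942206
exp(-rT) = 0.95886978; exp(-qT) = 1.00000000
P = K * exp(-rT) * N(-d2) - S_0 * exp(-qT) * N(-d1)
N(-d1) = 0.33975705; N(-d2) = 0.51572305
P = 0.9200 * 0.95886978 * 0.51572305 - 0.9600 * 1.00000000 * 0.33975705 = 0.1288


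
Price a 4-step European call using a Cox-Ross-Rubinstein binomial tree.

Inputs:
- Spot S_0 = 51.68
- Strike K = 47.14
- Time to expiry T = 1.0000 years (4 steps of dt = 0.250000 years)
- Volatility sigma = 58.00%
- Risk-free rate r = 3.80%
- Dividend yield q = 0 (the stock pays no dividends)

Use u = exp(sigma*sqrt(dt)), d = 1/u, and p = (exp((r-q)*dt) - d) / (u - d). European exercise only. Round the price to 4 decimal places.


Answer: Price = V(0,0) = 14.4853

Derivation:
dt = T/N = 0.250000
u = exp(sigma*sqrt(dt)) = 1.336427; d = 1/u = 0.748264
p = (exp((r-q)*dt) - d) / (u - d) = 0.444233
Discount per step: exp(-r*dt) = 0.990545
Stock lattice S(k, i) with i counting down-moves:
  k=0: S(0,0) = 51.6800
  k=1: S(1,0) = 69.0666; S(1,1) = 38.6703
  k=2: S(2,0) = 92.3025; S(2,1) = 51.6800; S(2,2) = 28.9355
  k=3: S(3,0) = 123.3556; S(3,1) = 69.0666; S(3,2) = 38.6703; S(3,3) = 21.6514
  k=4: S(4,0) = 164.8558; S(4,1) = 92.3025; S(4,2) = 51.6800; S(4,3) = 28.9355; S(4,4) = 16.2010
Terminal payoffs V(N, i) = max(S_T - K, 0):
  V(4,0) = 117.715752; V(4,1) = 45.162466; V(4,2) = 4.540000; V(4,3) = 0.000000; V(4,4) = 0.000000
Backward induction: V(k, i) = exp(-r*dt) * [p * V(k+1, i) + (1-p) * V(k+1, i+1)].
  V(3,0) = exp(-r*dt) * [p*117.715752 + (1-p)*45.162466] = 76.661262
  V(3,1) = exp(-r*dt) * [p*45.162466 + (1-p)*4.540000] = 22.372282
  V(3,2) = exp(-r*dt) * [p*4.540000 + (1-p)*0.000000] = 1.997748
  V(3,3) = exp(-r*dt) * [p*0.000000 + (1-p)*0.000000] = 0.000000
  V(2,0) = exp(-r*dt) * [p*76.661262 + (1-p)*22.372282] = 46.049671
  V(2,1) = exp(-r*dt) * [p*22.372282 + (1-p)*1.997748] = 10.944318
  V(2,2) = exp(-r*dt) * [p*1.997748 + (1-p)*0.000000] = 0.879074
  V(1,0) = exp(-r*dt) * [p*46.049671 + (1-p)*10.944318] = 26.288338
  V(1,1) = exp(-r*dt) * [p*10.944318 + (1-p)*0.879074] = 5.299797
  V(0,0) = exp(-r*dt) * [p*26.288338 + (1-p)*5.299797] = 14.485329


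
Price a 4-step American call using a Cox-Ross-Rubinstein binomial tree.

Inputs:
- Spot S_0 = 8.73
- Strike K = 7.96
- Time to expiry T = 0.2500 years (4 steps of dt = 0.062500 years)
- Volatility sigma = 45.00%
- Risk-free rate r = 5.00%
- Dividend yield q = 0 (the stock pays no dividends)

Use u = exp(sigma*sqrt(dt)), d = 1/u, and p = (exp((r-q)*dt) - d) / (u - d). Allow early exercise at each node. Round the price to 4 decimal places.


dt = T/N = 0.062500
u = exp(sigma*sqrt(dt)) = 1.119072; d = 1/u = 0.893597
p = (exp((r-q)*dt) - d) / (u - d) = 0.485786
Discount per step: exp(-r*dt) = 0.996880
Stock lattice S(k, i) with i counting down-moves:
  k=0: S(0,0) = 8.7300
  k=1: S(1,0) = 9.7695; S(1,1) = 7.8011
  k=2: S(2,0) = 10.9328; S(2,1) = 8.7300; S(2,2) = 6.9710
  k=3: S(3,0) = 12.2346; S(3,1) = 9.7695; S(3,2) = 7.8011; S(3,3) = 6.2293
  k=4: S(4,0) = 13.6914; S(4,1) = 10.9328; S(4,2) = 8.7300; S(4,3) = 6.9710; S(4,4) = 5.5665
Terminal payoffs V(N, i) = max(S_T - K, 0):
  V(4,0) = 5.731365; V(4,1) = 2.972777; V(4,2) = 0.770000; V(4,3) = 0.000000; V(4,4) = 0.000000
Backward induction: V(k, i) = exp(-r*dt) * [p * V(k+1, i) + (1-p) * V(k+1, i+1)]; then take max(V_cont, immediate exercise) for American.
  V(3,0) = exp(-r*dt) * [p*5.731365 + (1-p)*2.972777] = 4.299404; exercise = 4.274568; V(3,0) = max -> 4.299404
  V(3,1) = exp(-r*dt) * [p*2.972777 + (1-p)*0.770000] = 1.834337; exercise = 1.809501; V(3,1) = max -> 1.834337
  V(3,2) = exp(-r*dt) * [p*0.770000 + (1-p)*0.000000] = 0.372888; exercise = 0.000000; V(3,2) = max -> 0.372888
  V(3,3) = exp(-r*dt) * [p*0.000000 + (1-p)*0.000000] = 0.000000; exercise = 0.000000; V(3,3) = max -> 0.000000
  V(2,0) = exp(-r*dt) * [p*4.299404 + (1-p)*1.834337] = 3.022372; exercise = 2.972777; V(2,0) = max -> 3.022372
  V(2,1) = exp(-r*dt) * [p*1.834337 + (1-p)*0.372888] = 1.079461; exercise = 0.770000; V(2,1) = max -> 1.079461
  V(2,2) = exp(-r*dt) * [p*0.372888 + (1-p)*0.000000] = 0.180579; exercise = 0.000000; V(2,2) = max -> 0.180579
  V(1,0) = exp(-r*dt) * [p*3.022372 + (1-p)*1.079461] = 2.016987; exercise = 1.809501; V(1,0) = max -> 2.016987
  V(1,1) = exp(-r*dt) * [p*1.079461 + (1-p)*0.180579] = 0.615317; exercise = 0.000000; V(1,1) = max -> 0.615317
  V(0,0) = exp(-r*dt) * [p*2.016987 + (1-p)*0.615317] = 1.292184; exercise = 0.770000; V(0,0) = max -> 1.292184

Answer: Price = V(0,0) = 1.2922


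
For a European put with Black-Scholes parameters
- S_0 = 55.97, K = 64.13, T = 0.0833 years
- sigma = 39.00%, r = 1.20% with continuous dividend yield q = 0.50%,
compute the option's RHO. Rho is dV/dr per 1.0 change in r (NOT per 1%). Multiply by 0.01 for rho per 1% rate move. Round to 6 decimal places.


d1 = -1.1476321606; d2 = -1.2601929442
phi(d1) = 0.2064972216; exp(-qT) = 0.9995835867; exp(-rT) = 0.9990008994
N(-d2) = 0.8962001162
Rho = -K*T*exp(-rT)*N(-d2) = -64.1300 * 0.0833 * 0.9990008994 * 0.8962001162 = -4.782744

Answer: Rho = -4.782744


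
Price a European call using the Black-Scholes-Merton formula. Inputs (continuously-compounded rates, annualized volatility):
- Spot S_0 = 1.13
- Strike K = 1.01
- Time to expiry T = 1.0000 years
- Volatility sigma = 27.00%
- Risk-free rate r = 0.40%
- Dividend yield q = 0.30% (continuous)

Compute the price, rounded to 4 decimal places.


d1 = (ln(S/K) + (r - q + 0.5*sigma^2) * T) / (sigma * sqrt(T)) = 0.55450853
d2 = d1 - sigma * sqrt(T) = 0.28450853
exp(-rT) = 0.99600799; exp(-qT) = 0.99700450
C = S_0 * exp(-qT) * N(d1) - K * exp(-rT) * N(d2)
N(d1) = 0.71038456; N(d2) = 0.61198965
C = 1.1300 * 0.99700450 * 0.71038456 - 1.0100 * 0.99600799 * 0.61198965 = 0.1847

Answer: Price = 0.1847


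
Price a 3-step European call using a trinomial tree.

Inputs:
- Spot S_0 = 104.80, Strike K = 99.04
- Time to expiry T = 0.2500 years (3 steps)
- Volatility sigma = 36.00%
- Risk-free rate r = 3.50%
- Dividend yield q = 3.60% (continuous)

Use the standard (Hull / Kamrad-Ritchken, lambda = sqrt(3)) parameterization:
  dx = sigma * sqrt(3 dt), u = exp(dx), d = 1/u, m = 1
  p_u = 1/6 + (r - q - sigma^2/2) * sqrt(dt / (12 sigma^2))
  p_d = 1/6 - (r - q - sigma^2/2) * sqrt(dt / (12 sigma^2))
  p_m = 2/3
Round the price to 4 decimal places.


dt = T/N = 0.083333; dx = sigma*sqrt(3*dt) = 0.180000
u = exp(dx) = 1.197217; d = 1/u = 0.835270
p_u = 0.151435, p_m = 0.666667, p_d = 0.181898
Discount per step: exp(-r*dt) = 0.997088
Stock lattice S(k, j) with j the centered position index:
  k=0: S(0,+0) = 104.8000
  k=1: S(1,-1) = 87.5363; S(1,+0) = 104.8000; S(1,+1) = 125.4684
  k=2: S(2,-2) = 73.1165; S(2,-1) = 87.5363; S(2,+0) = 104.8000; S(2,+1) = 125.4684; S(2,+2) = 150.2129
  k=3: S(3,-3) = 61.0720; S(3,-2) = 73.1165; S(3,-1) = 87.5363; S(3,+0) = 104.8000; S(3,+1) = 125.4684; S(3,+2) = 150.2129; S(3,+3) = 179.8375
Terminal payoffs V(N, j) = max(S_T - K, 0):
  V(3,-3) = 0.000000; V(3,-2) = 0.000000; V(3,-1) = 0.000000; V(3,+0) = 5.760000; V(3,+1) = 26.428380; V(3,+2) = 51.172923; V(3,+3) = 80.797519
Backward induction: V(k, j) = exp(-r*dt) * [p_u * V(k+1, j+1) + p_m * V(k+1, j) + p_d * V(k+1, j-1)]
  V(2,-2) = exp(-r*dt) * [p_u*0.000000 + p_m*0.000000 + p_d*0.000000] = 0.000000
  V(2,-1) = exp(-r*dt) * [p_u*5.760000 + p_m*0.000000 + p_d*0.000000] = 0.869726
  V(2,+0) = exp(-r*dt) * [p_u*26.428380 + p_m*5.760000 + p_d*0.000000] = 7.819347
  V(2,+1) = exp(-r*dt) * [p_u*51.172923 + p_m*26.428380 + p_d*5.760000] = 26.339100
  V(2,+2) = exp(-r*dt) * [p_u*80.797519 + p_m*51.172923 + p_d*26.428380] = 51.009148
  V(1,-1) = exp(-r*dt) * [p_u*7.819347 + p_m*0.869726 + p_d*0.000000] = 1.758804
  V(1,+0) = exp(-r*dt) * [p_u*26.339100 + p_m*7.819347 + p_d*0.869726] = 9.332506
  V(1,+1) = exp(-r*dt) * [p_u*51.009148 + p_m*26.339100 + p_d*7.819347] = 26.628524
  V(0,+0) = exp(-r*dt) * [p_u*26.628524 + p_m*9.332506 + p_d*1.758804] = 10.543294

Answer: Price = V(0,0) = 10.5433


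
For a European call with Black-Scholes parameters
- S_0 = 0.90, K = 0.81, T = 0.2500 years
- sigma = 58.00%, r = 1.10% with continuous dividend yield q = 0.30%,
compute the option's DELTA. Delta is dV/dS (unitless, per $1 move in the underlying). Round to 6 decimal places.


Answer: Delta = 0.696274

Derivation:
d1 = 0.5152086747; d2 = 0.2252086747
phi(d1) = 0.3493578505; exp(-qT) = 0.9992502812; exp(-rT) = 0.9972537778
N(d1) = 0.6967963961
Delta = exp(-qT) * N(d1) = 0.9992502812 * 0.6967963961 = 0.696274


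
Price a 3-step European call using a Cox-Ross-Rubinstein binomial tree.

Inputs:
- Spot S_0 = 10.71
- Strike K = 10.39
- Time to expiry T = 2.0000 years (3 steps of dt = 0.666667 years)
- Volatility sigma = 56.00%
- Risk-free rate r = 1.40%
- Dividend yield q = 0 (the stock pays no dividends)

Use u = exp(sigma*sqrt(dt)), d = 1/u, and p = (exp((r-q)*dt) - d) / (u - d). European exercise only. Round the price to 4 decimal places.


dt = T/N = 0.666667
u = exp(sigma*sqrt(dt)) = 1.579705; d = 1/u = 0.633030
p = (exp((r-q)*dt) - d) / (u - d) = 0.397546
Discount per step: exp(-r*dt) = 0.990710
Stock lattice S(k, i) with i counting down-moves:
  k=0: S(0,0) = 10.7100
  k=1: S(1,0) = 16.9186; S(1,1) = 6.7797
  k=2: S(2,0) = 26.7265; S(2,1) = 10.7100; S(2,2) = 4.2918
  k=3: S(3,0) = 42.2199; S(3,1) = 16.9186; S(3,2) = 6.7797; S(3,3) = 2.7168
Terminal payoffs V(N, i) = max(S_T - K, 0):
  V(3,0) = 31.829920; V(3,1) = 6.528640; V(3,2) = 0.000000; V(3,3) = 0.000000
Backward induction: V(k, i) = exp(-r*dt) * [p * V(k+1, i) + (1-p) * V(k+1, i+1)].
  V(2,0) = exp(-r*dt) * [p*31.829920 + (1-p)*6.528640] = 16.432981
  V(2,1) = exp(-r*dt) * [p*6.528640 + (1-p)*0.000000] = 2.571326
  V(2,2) = exp(-r*dt) * [p*0.000000 + (1-p)*0.000000] = 0.000000
  V(1,0) = exp(-r*dt) * [p*16.432981 + (1-p)*2.571326] = 8.006897
  V(1,1) = exp(-r*dt) * [p*2.571326 + (1-p)*0.000000] = 1.012725
  V(0,0) = exp(-r*dt) * [p*8.006897 + (1-p)*1.012725] = 3.757995

Answer: Price = V(0,0) = 3.7580


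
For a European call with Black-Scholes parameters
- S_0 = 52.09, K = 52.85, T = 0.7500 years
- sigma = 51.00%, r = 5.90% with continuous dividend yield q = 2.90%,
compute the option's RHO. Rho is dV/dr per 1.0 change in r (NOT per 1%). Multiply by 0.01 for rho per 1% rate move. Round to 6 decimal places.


Answer: Rho = 15.915358

Derivation:
d1 = 0.2389840221; d2 = -0.2026889339
phi(d1) = 0.3877109409; exp(-qT) = 0.9784848257; exp(-rT) = 0.9567147489
N(d2) = 0.4196890866
Rho = K*T*exp(-rT)*N(d2) = 52.8500 * 0.7500 * 0.9567147489 * 0.4196890866 = 15.915358


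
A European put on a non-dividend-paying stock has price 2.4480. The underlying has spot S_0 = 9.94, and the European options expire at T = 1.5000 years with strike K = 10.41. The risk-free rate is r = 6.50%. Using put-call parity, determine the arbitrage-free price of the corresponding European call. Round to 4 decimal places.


Answer: Call price = 2.9451

Derivation:
Put-call parity: C - P = S_0 * exp(-qT) - K * exp(-rT).
S_0 * exp(-qT) = 9.9400 * 1.00000000 = 9.94000000
K * exp(-rT) = 10.4100 * 0.90710234 = 9.44293538
C = P + S*exp(-qT) - K*exp(-rT)
C = 2.4480 + 9.94000000 - 9.44293538 = 2.9451


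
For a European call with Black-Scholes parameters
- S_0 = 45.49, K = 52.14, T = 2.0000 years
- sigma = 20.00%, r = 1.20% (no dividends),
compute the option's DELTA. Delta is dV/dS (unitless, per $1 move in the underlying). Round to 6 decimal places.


Answer: Delta = 0.398932

Derivation:
d1 = -0.2561136764; d2 = -0.5389563888
phi(d1) = 0.3860703621; exp(-qT) = 1.0000000000; exp(-rT) = 0.9762857098
N(d1) = 0.3989315309
Delta = exp(-qT) * N(d1) = 1.0000000000 * 0.3989315309 = 0.398932


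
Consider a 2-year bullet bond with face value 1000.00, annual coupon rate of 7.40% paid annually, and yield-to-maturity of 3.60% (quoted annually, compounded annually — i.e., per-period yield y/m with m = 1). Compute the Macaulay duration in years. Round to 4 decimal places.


Answer: Macaulay duration = 1.9334 years

Derivation:
Coupon per period c = face * coupon_rate / m = 74.000000
Periods per year m = 1; per-period yield y/m = 0.036000
Number of cashflows N = 2
Cashflows (t years, CF_t, discount factor 1/(1+y/m)^(m*t), PV):
  t = 1.0000: CF_t = 74.000000, DF = 0.965251, PV = 71.428571
  t = 2.0000: CF_t = 1074.000000, DF = 0.931709, PV = 1000.655923
Price P = sum_t PV_t = 1072.084495
Macaulay numerator sum_t t * PV_t:
  t * PV_t at t = 1.0000: 71.428571
  t * PV_t at t = 2.0000: 2001.311847
Macaulay duration D = (sum_t t * PV_t) / P = 2072.740418 / 1072.084495 = 1.933374


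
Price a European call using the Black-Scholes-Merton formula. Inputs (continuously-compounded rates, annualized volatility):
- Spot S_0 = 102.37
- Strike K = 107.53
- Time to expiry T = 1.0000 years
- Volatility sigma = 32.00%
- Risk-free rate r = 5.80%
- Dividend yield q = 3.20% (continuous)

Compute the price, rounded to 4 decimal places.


Answer: Price = 11.6219

Derivation:
d1 = (ln(S/K) + (r - q + 0.5*sigma^2) * T) / (sigma * sqrt(T)) = 0.08757445
d2 = d1 - sigma * sqrt(T) = -0.23242555
exp(-rT) = 0.94364995; exp(-qT) = 0.96850658
C = S_0 * exp(-qT) * N(d1) - K * exp(-rT) * N(d2)
N(d1) = 0.53489254; N(d2) = 0.40810375
C = 102.3700 * 0.96850658 * 0.53489254 - 107.5300 * 0.94364995 * 0.40810375 = 11.6219


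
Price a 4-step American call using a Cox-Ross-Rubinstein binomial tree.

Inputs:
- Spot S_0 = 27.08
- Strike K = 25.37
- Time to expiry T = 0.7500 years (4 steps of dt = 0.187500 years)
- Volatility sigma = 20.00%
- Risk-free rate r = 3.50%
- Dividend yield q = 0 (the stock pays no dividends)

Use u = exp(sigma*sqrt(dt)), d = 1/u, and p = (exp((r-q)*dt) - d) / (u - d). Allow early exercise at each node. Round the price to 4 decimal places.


dt = T/N = 0.187500
u = exp(sigma*sqrt(dt)) = 1.090463; d = 1/u = 0.917042
p = (exp((r-q)*dt) - d) / (u - d) = 0.516329
Discount per step: exp(-r*dt) = 0.993459
Stock lattice S(k, i) with i counting down-moves:
  k=0: S(0,0) = 27.0800
  k=1: S(1,0) = 29.5297; S(1,1) = 24.8335
  k=2: S(2,0) = 32.2011; S(2,1) = 27.0800; S(2,2) = 22.7733
  k=3: S(3,0) = 35.1141; S(3,1) = 29.5297; S(3,2) = 24.8335; S(3,3) = 20.8841
  k=4: S(4,0) = 38.2906; S(4,1) = 32.2011; S(4,2) = 27.0800; S(4,3) = 22.7733; S(4,4) = 19.1516
Terminal payoffs V(N, i) = max(S_T - K, 0):
  V(4,0) = 12.920645; V(4,1) = 6.831097; V(4,2) = 1.710000; V(4,3) = 0.000000; V(4,4) = 0.000000
Backward induction: V(k, i) = exp(-r*dt) * [p * V(k+1, i) + (1-p) * V(k+1, i+1)]; then take max(V_cont, immediate exercise) for American.
  V(3,0) = exp(-r*dt) * [p*12.920645 + (1-p)*6.831097] = 9.910056; exercise = 9.744111; V(3,0) = max -> 9.910056
  V(3,1) = exp(-r*dt) * [p*6.831097 + (1-p)*1.710000] = 4.325688; exercise = 4.159743; V(3,1) = max -> 4.325688
  V(3,2) = exp(-r*dt) * [p*1.710000 + (1-p)*0.000000] = 0.877147; exercise = 0.000000; V(3,2) = max -> 0.877147
  V(3,3) = exp(-r*dt) * [p*0.000000 + (1-p)*0.000000] = 0.000000; exercise = 0.000000; V(3,3) = max -> 0.000000
  V(2,0) = exp(-r*dt) * [p*9.910056 + (1-p)*4.325688] = 7.161903; exercise = 6.831097; V(2,0) = max -> 7.161903
  V(2,1) = exp(-r*dt) * [p*4.325688 + (1-p)*0.877147] = 2.640343; exercise = 1.710000; V(2,1) = max -> 2.640343
  V(2,2) = exp(-r*dt) * [p*0.877147 + (1-p)*0.000000] = 0.449934; exercise = 0.000000; V(2,2) = max -> 0.449934
  V(1,0) = exp(-r*dt) * [p*7.161903 + (1-p)*2.640343] = 4.942413; exercise = 4.159743; V(1,0) = max -> 4.942413
  V(1,1) = exp(-r*dt) * [p*2.640343 + (1-p)*0.449934] = 1.570564; exercise = 0.000000; V(1,1) = max -> 1.570564
  V(0,0) = exp(-r*dt) * [p*4.942413 + (1-p)*1.570564] = 3.289885; exercise = 1.710000; V(0,0) = max -> 3.289885

Answer: Price = V(0,0) = 3.2899


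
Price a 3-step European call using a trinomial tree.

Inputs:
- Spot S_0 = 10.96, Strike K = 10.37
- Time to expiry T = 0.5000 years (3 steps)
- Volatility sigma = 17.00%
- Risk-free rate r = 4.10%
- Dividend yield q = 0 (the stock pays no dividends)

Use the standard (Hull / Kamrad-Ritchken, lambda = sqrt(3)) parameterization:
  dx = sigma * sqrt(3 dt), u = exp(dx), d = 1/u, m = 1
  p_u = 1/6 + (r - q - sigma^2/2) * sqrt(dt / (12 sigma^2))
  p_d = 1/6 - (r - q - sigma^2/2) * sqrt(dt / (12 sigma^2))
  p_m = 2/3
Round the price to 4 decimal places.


dt = T/N = 0.166667; dx = sigma*sqrt(3*dt) = 0.120208
u = exp(dx) = 1.127732; d = 1/u = 0.886736
p_u = 0.185072, p_m = 0.666667, p_d = 0.148261
Discount per step: exp(-r*dt) = 0.993190
Stock lattice S(k, j) with j the centered position index:
  k=0: S(0,+0) = 10.9600
  k=1: S(1,-1) = 9.7186; S(1,+0) = 10.9600; S(1,+1) = 12.3599
  k=2: S(2,-2) = 8.6179; S(2,-1) = 9.7186; S(2,+0) = 10.9600; S(2,+1) = 12.3599; S(2,+2) = 13.9387
  k=3: S(3,-3) = 7.6418; S(3,-2) = 8.6179; S(3,-1) = 9.7186; S(3,+0) = 10.9600; S(3,+1) = 12.3599; S(3,+2) = 13.9387; S(3,+3) = 15.7191
Terminal payoffs V(N, j) = max(S_T - K, 0):
  V(3,-3) = 0.000000; V(3,-2) = 0.000000; V(3,-1) = 0.000000; V(3,+0) = 0.590000; V(3,+1) = 1.989938; V(3,+2) = 3.568692; V(3,+3) = 5.349103
Backward induction: V(k, j) = exp(-r*dt) * [p_u * V(k+1, j+1) + p_m * V(k+1, j) + p_d * V(k+1, j-1)]
  V(2,-2) = exp(-r*dt) * [p_u*0.000000 + p_m*0.000000 + p_d*0.000000] = 0.000000
  V(2,-1) = exp(-r*dt) * [p_u*0.590000 + p_m*0.000000 + p_d*0.000000] = 0.108449
  V(2,+0) = exp(-r*dt) * [p_u*1.989938 + p_m*0.590000 + p_d*0.000000] = 0.756429
  V(2,+1) = exp(-r*dt) * [p_u*3.568692 + p_m*1.989938 + p_d*0.590000] = 2.060437
  V(2,+2) = exp(-r*dt) * [p_u*5.349103 + p_m*3.568692 + p_d*1.989938] = 3.639176
  V(1,-1) = exp(-r*dt) * [p_u*0.756429 + p_m*0.108449 + p_d*0.000000] = 0.210848
  V(1,+0) = exp(-r*dt) * [p_u*2.060437 + p_m*0.756429 + p_d*0.108449] = 0.895554
  V(1,+1) = exp(-r*dt) * [p_u*3.639176 + p_m*2.060437 + p_d*0.756429] = 2.144580
  V(0,+0) = exp(-r*dt) * [p_u*2.144580 + p_m*0.895554 + p_d*0.210848] = 1.018217

Answer: Price = V(0,0) = 1.0182


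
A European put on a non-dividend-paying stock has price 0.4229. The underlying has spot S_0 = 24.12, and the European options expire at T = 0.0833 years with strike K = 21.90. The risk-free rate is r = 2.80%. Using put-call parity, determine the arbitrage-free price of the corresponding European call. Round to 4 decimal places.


Answer: Call price = 2.6939

Derivation:
Put-call parity: C - P = S_0 * exp(-qT) - K * exp(-rT).
S_0 * exp(-qT) = 24.1200 * 1.00000000 = 24.12000000
K * exp(-rT) = 21.9000 * 0.99767032 = 21.84897996
C = P + S*exp(-qT) - K*exp(-rT)
C = 0.4229 + 24.12000000 - 21.84897996 = 2.6939


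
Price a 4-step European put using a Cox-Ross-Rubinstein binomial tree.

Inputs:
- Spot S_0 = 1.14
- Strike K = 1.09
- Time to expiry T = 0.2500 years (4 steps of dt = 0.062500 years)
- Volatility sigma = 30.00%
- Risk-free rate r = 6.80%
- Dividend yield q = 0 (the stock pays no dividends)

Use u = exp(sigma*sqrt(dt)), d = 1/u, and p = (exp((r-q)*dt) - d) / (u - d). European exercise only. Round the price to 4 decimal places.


Answer: Price = V(0,0) = 0.0397

Derivation:
dt = T/N = 0.062500
u = exp(sigma*sqrt(dt)) = 1.077884; d = 1/u = 0.927743
p = (exp((r-q)*dt) - d) / (u - d) = 0.509626
Discount per step: exp(-r*dt) = 0.995759
Stock lattice S(k, i) with i counting down-moves:
  k=0: S(0,0) = 1.1400
  k=1: S(1,0) = 1.2288; S(1,1) = 1.0576
  k=2: S(2,0) = 1.3245; S(2,1) = 1.1400; S(2,2) = 0.9812
  k=3: S(3,0) = 1.4276; S(3,1) = 1.2288; S(3,2) = 1.0576; S(3,3) = 0.9103
  k=4: S(4,0) = 1.5388; S(4,1) = 1.3245; S(4,2) = 1.1400; S(4,3) = 0.9812; S(4,4) = 0.8445
Terminal payoffs V(N, i) = max(K - S_T, 0):
  V(4,0) = 0.000000; V(4,1) = 0.000000; V(4,2) = 0.000000; V(4,3) = 0.108793; V(4,4) = 0.245467
Backward induction: V(k, i) = exp(-r*dt) * [p * V(k+1, i) + (1-p) * V(k+1, i+1)].
  V(3,0) = exp(-r*dt) * [p*0.000000 + (1-p)*0.000000] = 0.000000
  V(3,1) = exp(-r*dt) * [p*0.000000 + (1-p)*0.000000] = 0.000000
  V(3,2) = exp(-r*dt) * [p*0.000000 + (1-p)*0.108793] = 0.053123
  V(3,3) = exp(-r*dt) * [p*0.108793 + (1-p)*0.245467] = 0.175069
  V(2,0) = exp(-r*dt) * [p*0.000000 + (1-p)*0.000000] = 0.000000
  V(2,1) = exp(-r*dt) * [p*0.000000 + (1-p)*0.053123] = 0.025940
  V(2,2) = exp(-r*dt) * [p*0.053123 + (1-p)*0.175069] = 0.112443
  V(1,0) = exp(-r*dt) * [p*0.000000 + (1-p)*0.025940] = 0.012666
  V(1,1) = exp(-r*dt) * [p*0.025940 + (1-p)*0.112443] = 0.068069
  V(0,0) = exp(-r*dt) * [p*0.012666 + (1-p)*0.068069] = 0.039665


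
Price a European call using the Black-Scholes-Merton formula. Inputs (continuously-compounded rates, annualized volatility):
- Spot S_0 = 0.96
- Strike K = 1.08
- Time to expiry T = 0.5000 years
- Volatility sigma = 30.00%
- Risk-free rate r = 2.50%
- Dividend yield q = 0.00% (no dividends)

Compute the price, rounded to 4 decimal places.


d1 = (ln(S/K) + (r - q + 0.5*sigma^2) * T) / (sigma * sqrt(T)) = -0.39024297
d2 = d1 - sigma * sqrt(T) = -0.60237501
exp(-rT) = 0.98757780; exp(-qT) = 1.00000000
C = S_0 * exp(-qT) * N(d1) - K * exp(-rT) * N(d2)
N(d1) = 0.34817844; N(d2) = 0.27346227
C = 0.9600 * 1.00000000 * 0.34817844 - 1.0800 * 0.98757780 * 0.27346227 = 0.0426

Answer: Price = 0.0426


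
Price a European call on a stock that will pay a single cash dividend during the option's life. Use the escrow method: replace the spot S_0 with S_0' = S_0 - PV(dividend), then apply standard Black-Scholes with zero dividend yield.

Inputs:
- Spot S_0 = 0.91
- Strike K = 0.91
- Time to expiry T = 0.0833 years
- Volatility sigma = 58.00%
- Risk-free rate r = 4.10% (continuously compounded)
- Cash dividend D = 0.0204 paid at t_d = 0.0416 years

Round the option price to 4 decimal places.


Answer: Price = 0.0517

Derivation:
PV(D) = D * exp(-r * t_d) = 0.0204 * 0.99829585 = 0.02036524
S_0' = S_0 - PV(D) = 0.9100 - 0.02036524 = 0.88963476
d1 = (ln(S_0'/K) + (r + sigma^2/2)*T) / (sigma*sqrt(T)) = -0.03110691
d2 = d1 - sigma*sqrt(T) = -0.19850500
exp(-rT) = 0.99659053
N(d1) = 0.48759214; N(d2) = 0.42132499
C = S_0' * N(d1) - K * exp(-rT) * N(d2) = 0.88963476 * 0.48759214 - 0.9100 * 0.99659053 * 0.42132499 = 0.0517


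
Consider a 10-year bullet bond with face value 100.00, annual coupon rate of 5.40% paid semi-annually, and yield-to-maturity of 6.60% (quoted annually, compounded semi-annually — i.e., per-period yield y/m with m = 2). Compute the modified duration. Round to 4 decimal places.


Coupon per period c = face * coupon_rate / m = 2.700000
Periods per year m = 2; per-period yield y/m = 0.033000
Number of cashflows N = 20
Cashflows (t years, CF_t, discount factor 1/(1+y/m)^(m*t), PV):
  t = 0.5000: CF_t = 2.700000, DF = 0.968054, PV = 2.613746
  t = 1.0000: CF_t = 2.700000, DF = 0.937129, PV = 2.530248
  t = 1.5000: CF_t = 2.700000, DF = 0.907192, PV = 2.449417
  t = 2.0000: CF_t = 2.700000, DF = 0.878211, PV = 2.371169
  t = 2.5000: CF_t = 2.700000, DF = 0.850156, PV = 2.295420
  t = 3.0000: CF_t = 2.700000, DF = 0.822997, PV = 2.222091
  t = 3.5000: CF_t = 2.700000, DF = 0.796705, PV = 2.151105
  t = 4.0000: CF_t = 2.700000, DF = 0.771254, PV = 2.082386
  t = 4.5000: CF_t = 2.700000, DF = 0.746616, PV = 2.015862
  t = 5.0000: CF_t = 2.700000, DF = 0.722764, PV = 1.951464
  t = 5.5000: CF_t = 2.700000, DF = 0.699675, PV = 1.889123
  t = 6.0000: CF_t = 2.700000, DF = 0.677323, PV = 1.828773
  t = 6.5000: CF_t = 2.700000, DF = 0.655686, PV = 1.770352
  t = 7.0000: CF_t = 2.700000, DF = 0.634739, PV = 1.713797
  t = 7.5000: CF_t = 2.700000, DF = 0.614462, PV = 1.659048
  t = 8.0000: CF_t = 2.700000, DF = 0.594833, PV = 1.606048
  t = 8.5000: CF_t = 2.700000, DF = 0.575830, PV = 1.554742
  t = 9.0000: CF_t = 2.700000, DF = 0.557435, PV = 1.505074
  t = 9.5000: CF_t = 2.700000, DF = 0.539627, PV = 1.456994
  t = 10.0000: CF_t = 102.700000, DF = 0.522388, PV = 53.649294
Price P = sum_t PV_t = 91.316154
First compute Macaulay numerator sum_t t * PV_t:
  t * PV_t at t = 0.5000: 1.306873
  t * PV_t at t = 1.0000: 2.530248
  t * PV_t at t = 1.5000: 3.674126
  t * PV_t at t = 2.0000: 4.742338
  t * PV_t at t = 2.5000: 5.738550
  t * PV_t at t = 3.0000: 6.666273
  t * PV_t at t = 3.5000: 7.528866
  t * PV_t at t = 4.0000: 8.329543
  t * PV_t at t = 4.5000: 9.071381
  t * PV_t at t = 5.0000: 9.757320
  t * PV_t at t = 5.5000: 10.390176
  t * PV_t at t = 6.0000: 10.972641
  t * PV_t at t = 6.5000: 11.507287
  t * PV_t at t = 7.0000: 11.996576
  t * PV_t at t = 7.5000: 12.442860
  t * PV_t at t = 8.0000: 12.848387
  t * PV_t at t = 8.5000: 13.215306
  t * PV_t at t = 9.0000: 13.545670
  t * PV_t at t = 9.5000: 13.841440
  t * PV_t at t = 10.0000: 536.492942
Macaulay duration D = 706.598802 / 91.316154 = 7.737939
Modified duration = D / (1 + y/m) = 7.737939 / (1 + 0.033000) = 7.490744

Answer: Modified duration = 7.4907


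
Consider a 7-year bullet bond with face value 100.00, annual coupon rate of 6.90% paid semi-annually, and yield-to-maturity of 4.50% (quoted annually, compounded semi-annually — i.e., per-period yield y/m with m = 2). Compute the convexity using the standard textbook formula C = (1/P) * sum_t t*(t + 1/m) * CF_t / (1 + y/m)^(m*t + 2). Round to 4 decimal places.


Answer: Convexity = 38.5592

Derivation:
Coupon per period c = face * coupon_rate / m = 3.450000
Periods per year m = 2; per-period yield y/m = 0.022500
Number of cashflows N = 14
Cashflows (t years, CF_t, discount factor 1/(1+y/m)^(m*t), PV):
  t = 0.5000: CF_t = 3.450000, DF = 0.977995, PV = 3.374083
  t = 1.0000: CF_t = 3.450000, DF = 0.956474, PV = 3.299837
  t = 1.5000: CF_t = 3.450000, DF = 0.935427, PV = 3.227224
  t = 2.0000: CF_t = 3.450000, DF = 0.914843, PV = 3.156210
  t = 2.5000: CF_t = 3.450000, DF = 0.894712, PV = 3.086757
  t = 3.0000: CF_t = 3.450000, DF = 0.875024, PV = 3.018834
  t = 3.5000: CF_t = 3.450000, DF = 0.855769, PV = 2.952405
  t = 4.0000: CF_t = 3.450000, DF = 0.836938, PV = 2.887437
  t = 4.5000: CF_t = 3.450000, DF = 0.818522, PV = 2.823900
  t = 5.0000: CF_t = 3.450000, DF = 0.800510, PV = 2.761760
  t = 5.5000: CF_t = 3.450000, DF = 0.782895, PV = 2.700988
  t = 6.0000: CF_t = 3.450000, DF = 0.765667, PV = 2.641553
  t = 6.5000: CF_t = 3.450000, DF = 0.748819, PV = 2.583426
  t = 7.0000: CF_t = 103.450000, DF = 0.732341, PV = 75.760714
Price P = sum_t PV_t = 114.275127
Convexity numerator sum_t t*(t + 1/m) * CF_t / (1+y/m)^(m*t + 2):
  t = 0.5000: term = 1.613612
  t = 1.0000: term = 4.734314
  t = 1.5000: term = 9.260272
  t = 2.0000: term = 15.094169
  t = 2.5000: term = 22.143035
  t = 3.0000: term = 30.318092
  t = 3.5000: term = 39.534594
  t = 4.0000: term = 49.711679
  t = 4.5000: term = 60.772224
  t = 5.0000: term = 72.642702
  t = 5.5000: term = 85.253049
  t = 6.0000: term = 98.536531
  t = 6.5000: term = 112.429620
  t = 7.0000: term = 3804.317294
Convexity = (1/P) * sum = 4406.361186 / 114.275127 = 38.559232


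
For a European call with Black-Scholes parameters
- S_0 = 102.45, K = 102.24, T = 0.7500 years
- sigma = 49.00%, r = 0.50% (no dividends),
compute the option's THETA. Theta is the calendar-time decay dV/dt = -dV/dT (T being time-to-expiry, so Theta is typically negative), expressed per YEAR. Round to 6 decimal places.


d1 = 0.2258485477; d2 = -0.1985039002
phi(d1) = 0.3888963916; exp(-qT) = 1.0000000000; exp(-rT) = 0.9962570225
Theta = -S*exp(-qT)*phi(d1)*sigma/(2*sqrt(T)) - r*K*exp(-rT)*N(d2) + q*S*exp(-qT)*N(d1)
N(d1) = 0.5893403916; N(d2) = 0.4213254168; sqrt(T) = 0.8660254038
Term 1 = -102.4500 * 1.0000000000 * 0.3888963916 * 0.4900 / (2 * 0.8660254038) = -11.2714899706
Term 2 = -0.0050 * 102.2400 * 0.9962570225 * 0.4213254168 = -0.2145753848
Term 3 = 0 (no dividend yield, q = 0)
Theta = -11.2714899706 + (-0.2145753848) + (0.0000000000) = -11.486065

Answer: Theta = -11.486065


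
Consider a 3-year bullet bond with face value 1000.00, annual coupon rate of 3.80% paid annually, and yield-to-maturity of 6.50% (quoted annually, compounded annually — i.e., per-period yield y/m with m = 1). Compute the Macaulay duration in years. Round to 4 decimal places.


Coupon per period c = face * coupon_rate / m = 38.000000
Periods per year m = 1; per-period yield y/m = 0.065000
Number of cashflows N = 3
Cashflows (t years, CF_t, discount factor 1/(1+y/m)^(m*t), PV):
  t = 1.0000: CF_t = 38.000000, DF = 0.938967, PV = 35.680751
  t = 2.0000: CF_t = 38.000000, DF = 0.881659, PV = 33.503053
  t = 3.0000: CF_t = 1038.000000, DF = 0.827849, PV = 859.307357
Price P = sum_t PV_t = 928.491161
Macaulay numerator sum_t t * PV_t:
  t * PV_t at t = 1.0000: 35.680751
  t * PV_t at t = 2.0000: 67.006105
  t * PV_t at t = 3.0000: 2577.922072
Macaulay duration D = (sum_t t * PV_t) / P = 2680.608929 / 928.491161 = 2.887059

Answer: Macaulay duration = 2.8871 years


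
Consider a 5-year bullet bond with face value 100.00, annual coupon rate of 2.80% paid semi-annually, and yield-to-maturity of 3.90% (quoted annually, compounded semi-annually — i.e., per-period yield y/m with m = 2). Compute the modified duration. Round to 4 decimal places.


Coupon per period c = face * coupon_rate / m = 1.400000
Periods per year m = 2; per-period yield y/m = 0.019500
Number of cashflows N = 10
Cashflows (t years, CF_t, discount factor 1/(1+y/m)^(m*t), PV):
  t = 0.5000: CF_t = 1.400000, DF = 0.980873, PV = 1.373222
  t = 1.0000: CF_t = 1.400000, DF = 0.962112, PV = 1.346957
  t = 1.5000: CF_t = 1.400000, DF = 0.943709, PV = 1.321193
  t = 2.0000: CF_t = 1.400000, DF = 0.925659, PV = 1.295923
  t = 2.5000: CF_t = 1.400000, DF = 0.907954, PV = 1.271136
  t = 3.0000: CF_t = 1.400000, DF = 0.890588, PV = 1.246823
  t = 3.5000: CF_t = 1.400000, DF = 0.873553, PV = 1.222975
  t = 4.0000: CF_t = 1.400000, DF = 0.856845, PV = 1.199583
  t = 4.5000: CF_t = 1.400000, DF = 0.840456, PV = 1.176638
  t = 5.0000: CF_t = 101.400000, DF = 0.824380, PV = 83.592180
Price P = sum_t PV_t = 95.046629
First compute Macaulay numerator sum_t t * PV_t:
  t * PV_t at t = 0.5000: 0.686611
  t * PV_t at t = 1.0000: 1.346957
  t * PV_t at t = 1.5000: 1.981790
  t * PV_t at t = 2.0000: 2.591846
  t * PV_t at t = 2.5000: 3.177839
  t * PV_t at t = 3.0000: 3.740468
  t * PV_t at t = 3.5000: 4.280411
  t * PV_t at t = 4.0000: 4.798331
  t * PV_t at t = 4.5000: 5.294872
  t * PV_t at t = 5.0000: 417.960902
Macaulay duration D = 445.860026 / 95.046629 = 4.690961
Modified duration = D / (1 + y/m) = 4.690961 / (1 + 0.019500) = 4.601237

Answer: Modified duration = 4.6012


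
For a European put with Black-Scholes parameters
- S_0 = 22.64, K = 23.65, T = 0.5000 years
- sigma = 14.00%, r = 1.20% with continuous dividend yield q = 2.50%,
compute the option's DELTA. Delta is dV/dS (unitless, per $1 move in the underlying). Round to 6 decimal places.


Answer: Delta = -0.667780

Derivation:
d1 = -0.4570421208; d2 = -0.5560370701
phi(d1) = 0.3593773662; exp(-qT) = 0.9875778005; exp(-rT) = 0.9940179641
N(-d1) = 0.6761796146
Delta = -exp(-qT) * N(-d1) = -0.9875778005 * 0.6761796146 = -0.667780


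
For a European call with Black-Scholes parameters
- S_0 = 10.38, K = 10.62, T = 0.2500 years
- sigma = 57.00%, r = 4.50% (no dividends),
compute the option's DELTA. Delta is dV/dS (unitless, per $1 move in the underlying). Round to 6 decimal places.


d1 = 0.1017696910; d2 = -0.1832303090
phi(d1) = 0.3968816839; exp(-qT) = 1.0000000000; exp(-rT) = 0.9888130446
N(d1) = 0.5405302581
Delta = exp(-qT) * N(d1) = 1.0000000000 * 0.5405302581 = 0.540530

Answer: Delta = 0.540530


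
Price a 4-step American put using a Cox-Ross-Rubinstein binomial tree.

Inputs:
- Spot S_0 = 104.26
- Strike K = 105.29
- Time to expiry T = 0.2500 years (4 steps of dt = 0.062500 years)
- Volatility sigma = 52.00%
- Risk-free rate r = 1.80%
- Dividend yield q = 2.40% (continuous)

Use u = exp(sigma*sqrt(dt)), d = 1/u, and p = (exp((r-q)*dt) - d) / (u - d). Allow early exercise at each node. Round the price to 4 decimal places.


dt = T/N = 0.062500
u = exp(sigma*sqrt(dt)) = 1.138828; d = 1/u = 0.878095
p = (exp((r-q)*dt) - d) / (u - d) = 0.466108
Discount per step: exp(-r*dt) = 0.998876
Stock lattice S(k, i) with i counting down-moves:
  k=0: S(0,0) = 104.2600
  k=1: S(1,0) = 118.7342; S(1,1) = 91.5502
  k=2: S(2,0) = 135.2179; S(2,1) = 104.2600; S(2,2) = 80.3898
  k=3: S(3,0) = 153.9900; S(3,1) = 118.7342; S(3,2) = 91.5502; S(3,3) = 70.5899
  k=4: S(4,0) = 175.3682; S(4,1) = 135.2179; S(4,2) = 104.2600; S(4,3) = 80.3898; S(4,4) = 61.9847
Terminal payoffs V(N, i) = max(K - S_T, 0):
  V(4,0) = 0.000000; V(4,1) = 0.000000; V(4,2) = 1.030000; V(4,3) = 24.900162; V(4,4) = 43.305288
Backward induction: V(k, i) = exp(-r*dt) * [p * V(k+1, i) + (1-p) * V(k+1, i+1)]; then take max(V_cont, immediate exercise) for American.
  V(3,0) = exp(-r*dt) * [p*0.000000 + (1-p)*0.000000] = 0.000000; exercise = 0.000000; V(3,0) = max -> 0.000000
  V(3,1) = exp(-r*dt) * [p*0.000000 + (1-p)*1.030000] = 0.549291; exercise = 0.000000; V(3,1) = max -> 0.549291
  V(3,2) = exp(-r*dt) * [p*1.030000 + (1-p)*24.900162] = 13.758608; exercise = 13.739770; V(3,2) = max -> 13.758608
  V(3,3) = exp(-r*dt) * [p*24.900162 + (1-p)*43.305288] = 34.687471; exercise = 34.700050; V(3,3) = max -> 34.700050
  V(2,0) = exp(-r*dt) * [p*0.000000 + (1-p)*0.549291] = 0.292932; exercise = 0.000000; V(2,0) = max -> 0.292932
  V(2,1) = exp(-r*dt) * [p*0.549291 + (1-p)*13.758608] = 7.593096; exercise = 1.030000; V(2,1) = max -> 7.593096
  V(2,2) = exp(-r*dt) * [p*13.758608 + (1-p)*34.700050] = 24.911042; exercise = 24.900162; V(2,2) = max -> 24.911042
  V(1,0) = exp(-r*dt) * [p*0.292932 + (1-p)*7.593096] = 4.185722; exercise = 0.000000; V(1,0) = max -> 4.185722
  V(1,1) = exp(-r*dt) * [p*7.593096 + (1-p)*24.911042] = 16.820081; exercise = 13.739770; V(1,1) = max -> 16.820081
  V(0,0) = exp(-r*dt) * [p*4.185722 + (1-p)*16.820081] = 10.918818; exercise = 1.030000; V(0,0) = max -> 10.918818

Answer: Price = V(0,0) = 10.9188


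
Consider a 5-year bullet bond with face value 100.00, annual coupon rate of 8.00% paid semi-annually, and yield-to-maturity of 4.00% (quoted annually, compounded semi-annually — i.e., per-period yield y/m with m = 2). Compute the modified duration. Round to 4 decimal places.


Answer: Modified duration = 4.2057

Derivation:
Coupon per period c = face * coupon_rate / m = 4.000000
Periods per year m = 2; per-period yield y/m = 0.020000
Number of cashflows N = 10
Cashflows (t years, CF_t, discount factor 1/(1+y/m)^(m*t), PV):
  t = 0.5000: CF_t = 4.000000, DF = 0.980392, PV = 3.921569
  t = 1.0000: CF_t = 4.000000, DF = 0.961169, PV = 3.844675
  t = 1.5000: CF_t = 4.000000, DF = 0.942322, PV = 3.769289
  t = 2.0000: CF_t = 4.000000, DF = 0.923845, PV = 3.695382
  t = 2.5000: CF_t = 4.000000, DF = 0.905731, PV = 3.622923
  t = 3.0000: CF_t = 4.000000, DF = 0.887971, PV = 3.551886
  t = 3.5000: CF_t = 4.000000, DF = 0.870560, PV = 3.482241
  t = 4.0000: CF_t = 4.000000, DF = 0.853490, PV = 3.413961
  t = 4.5000: CF_t = 4.000000, DF = 0.836755, PV = 3.347021
  t = 5.0000: CF_t = 104.000000, DF = 0.820348, PV = 85.316223
Price P = sum_t PV_t = 117.965170
First compute Macaulay numerator sum_t t * PV_t:
  t * PV_t at t = 0.5000: 1.960784
  t * PV_t at t = 1.0000: 3.844675
  t * PV_t at t = 1.5000: 5.653934
  t * PV_t at t = 2.0000: 7.390763
  t * PV_t at t = 2.5000: 9.057308
  t * PV_t at t = 3.0000: 10.655657
  t * PV_t at t = 3.5000: 12.187843
  t * PV_t at t = 4.0000: 13.655846
  t * PV_t at t = 4.5000: 15.061595
  t * PV_t at t = 5.0000: 426.581116
Macaulay duration D = 506.049521 / 117.965170 = 4.289821
Modified duration = D / (1 + y/m) = 4.289821 / (1 + 0.020000) = 4.205707


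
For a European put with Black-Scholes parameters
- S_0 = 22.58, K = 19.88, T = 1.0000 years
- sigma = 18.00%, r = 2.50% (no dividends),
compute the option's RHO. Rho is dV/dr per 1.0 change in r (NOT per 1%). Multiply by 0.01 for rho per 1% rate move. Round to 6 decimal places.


d1 = 0.9363908750; d2 = 0.7563908750
phi(d1) = 0.2573411947; exp(-qT) = 1.0000000000; exp(-rT) = 0.9753099120
N(-d2) = 0.2247074387
Rho = -K*T*exp(-rT)*N(-d2) = -19.8800 * 1.0000 * 0.9753099120 * 0.2247074387 = -4.356889

Answer: Rho = -4.356889


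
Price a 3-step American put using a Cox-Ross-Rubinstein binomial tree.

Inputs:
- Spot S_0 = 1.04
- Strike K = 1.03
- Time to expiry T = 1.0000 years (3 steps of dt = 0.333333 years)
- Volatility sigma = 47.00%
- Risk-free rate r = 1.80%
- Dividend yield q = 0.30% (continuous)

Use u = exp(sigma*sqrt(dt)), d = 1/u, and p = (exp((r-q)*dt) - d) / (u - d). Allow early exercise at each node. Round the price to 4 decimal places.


dt = T/N = 0.333333
u = exp(sigma*sqrt(dt)) = 1.311740; d = 1/u = 0.762346
p = (exp((r-q)*dt) - d) / (u - d) = 0.441698
Discount per step: exp(-r*dt) = 0.994018
Stock lattice S(k, i) with i counting down-moves:
  k=0: S(0,0) = 1.0400
  k=1: S(1,0) = 1.3642; S(1,1) = 0.7928
  k=2: S(2,0) = 1.7895; S(2,1) = 1.0400; S(2,2) = 0.6044
  k=3: S(3,0) = 2.3473; S(3,1) = 1.3642; S(3,2) = 0.7928; S(3,3) = 0.4608
Terminal payoffs V(N, i) = max(K - S_T, 0):
  V(3,0) = 0.000000; V(3,1) = 0.000000; V(3,2) = 0.237160; V(3,3) = 0.569224
Backward induction: V(k, i) = exp(-r*dt) * [p * V(k+1, i) + (1-p) * V(k+1, i+1)]; then take max(V_cont, immediate exercise) for American.
  V(2,0) = exp(-r*dt) * [p*0.000000 + (1-p)*0.000000] = 0.000000; exercise = 0.000000; V(2,0) = max -> 0.000000
  V(2,1) = exp(-r*dt) * [p*0.000000 + (1-p)*0.237160] = 0.131615; exercise = 0.000000; V(2,1) = max -> 0.131615
  V(2,2) = exp(-r*dt) * [p*0.237160 + (1-p)*0.569224] = 0.420024; exercise = 0.425582; V(2,2) = max -> 0.425582
  V(1,0) = exp(-r*dt) * [p*0.000000 + (1-p)*0.131615] = 0.073041; exercise = 0.000000; V(1,0) = max -> 0.073041
  V(1,1) = exp(-r*dt) * [p*0.131615 + (1-p)*0.425582] = 0.293968; exercise = 0.237160; V(1,1) = max -> 0.293968
  V(0,0) = exp(-r*dt) * [p*0.073041 + (1-p)*0.293968] = 0.195210; exercise = 0.000000; V(0,0) = max -> 0.195210

Answer: Price = V(0,0) = 0.1952
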